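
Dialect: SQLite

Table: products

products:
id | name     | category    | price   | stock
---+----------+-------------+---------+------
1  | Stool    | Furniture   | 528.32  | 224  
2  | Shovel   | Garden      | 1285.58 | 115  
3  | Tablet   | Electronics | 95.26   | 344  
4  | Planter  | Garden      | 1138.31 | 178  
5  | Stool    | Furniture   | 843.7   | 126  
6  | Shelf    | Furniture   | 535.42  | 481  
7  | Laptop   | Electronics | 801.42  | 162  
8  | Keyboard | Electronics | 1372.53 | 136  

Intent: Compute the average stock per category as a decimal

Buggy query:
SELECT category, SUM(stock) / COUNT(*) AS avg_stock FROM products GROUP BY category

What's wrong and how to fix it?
Bug: Both operands are integers, so '/' performs integer division and truncates

Fix: Multiply by 1.0 (or CAST to REAL) to force floating-point division

Corrected query:
SELECT category, SUM(stock) * 1.0 / COUNT(*) AS avg_stock FROM products GROUP BY category

Result:
category    | avg_stock
------------+----------
Electronics | 214      
Furniture   | 277      
Garden      | 146.5    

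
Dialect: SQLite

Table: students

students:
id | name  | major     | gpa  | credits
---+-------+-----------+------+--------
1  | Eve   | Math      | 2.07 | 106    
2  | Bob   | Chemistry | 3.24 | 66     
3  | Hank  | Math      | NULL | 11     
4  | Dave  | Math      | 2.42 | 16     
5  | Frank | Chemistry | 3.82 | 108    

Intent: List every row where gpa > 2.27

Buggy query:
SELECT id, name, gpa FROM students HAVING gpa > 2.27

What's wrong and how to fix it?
Bug: This is a non-aggregate query (no GROUP BY, no aggregates), so in SQLite the HAVING clause is invalid here; a row-level condition belongs in WHERE

Fix: Replace HAVING with WHERE since the condition applies to individual rows

Corrected query:
SELECT id, name, gpa FROM students WHERE gpa > 2.27

Result:
id | name  | gpa 
---+-------+-----
2  | Bob   | 3.24
4  | Dave  | 2.42
5  | Frank | 3.82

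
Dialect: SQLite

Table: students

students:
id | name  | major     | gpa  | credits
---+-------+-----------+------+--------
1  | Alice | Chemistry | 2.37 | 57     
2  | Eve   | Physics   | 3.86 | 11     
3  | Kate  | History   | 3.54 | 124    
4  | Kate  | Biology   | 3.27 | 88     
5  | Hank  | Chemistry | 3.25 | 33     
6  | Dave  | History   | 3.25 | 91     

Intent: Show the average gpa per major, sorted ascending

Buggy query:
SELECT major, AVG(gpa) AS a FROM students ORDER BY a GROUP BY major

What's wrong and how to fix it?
Bug: ORDER BY appears before GROUP BY; SQL clause order requires GROUP BY first

Fix: Reorder: SELECT … FROM … GROUP BY … ORDER BY …

Corrected query:
SELECT major, AVG(gpa) AS a FROM students GROUP BY major ORDER BY a

Result:
major     | a    
----------+------
Chemistry | 2.81 
Biology   | 3.27 
History   | 3.395
Physics   | 3.86 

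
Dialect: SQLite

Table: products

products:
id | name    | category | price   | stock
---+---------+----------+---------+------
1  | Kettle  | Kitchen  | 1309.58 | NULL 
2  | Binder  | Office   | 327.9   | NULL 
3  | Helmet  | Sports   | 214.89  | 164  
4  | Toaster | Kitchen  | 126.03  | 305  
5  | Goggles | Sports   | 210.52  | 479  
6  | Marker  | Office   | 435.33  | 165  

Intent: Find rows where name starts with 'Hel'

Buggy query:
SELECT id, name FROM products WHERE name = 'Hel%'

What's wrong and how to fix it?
Bug: Wildcards only work with LIKE; '=' treats '%' as a literal character

Fix: Replace '=' with LIKE so 'Hel%' is treated as a pattern

Corrected query:
SELECT id, name FROM products WHERE name LIKE 'Hel%'

Result:
id | name  
---+-------
3  | Helmet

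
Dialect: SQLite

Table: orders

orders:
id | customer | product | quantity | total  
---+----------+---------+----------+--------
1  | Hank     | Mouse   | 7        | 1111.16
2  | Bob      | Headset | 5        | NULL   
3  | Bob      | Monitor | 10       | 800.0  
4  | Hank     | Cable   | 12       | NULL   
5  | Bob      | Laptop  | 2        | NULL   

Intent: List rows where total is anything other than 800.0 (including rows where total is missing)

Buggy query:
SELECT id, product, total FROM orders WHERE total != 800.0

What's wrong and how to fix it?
Bug: Inequality against NULL is unknown, not true; rows with NULL are dropped

Fix: Handle NULL separately with IS NULL alongside the inequality

Corrected query:
SELECT id, product, total FROM orders WHERE total != 800.0 OR total IS NULL

Result:
id | product | total  
---+---------+--------
1  | Mouse   | 1111.16
2  | Headset | NULL   
4  | Cable   | NULL   
5  | Laptop  | NULL   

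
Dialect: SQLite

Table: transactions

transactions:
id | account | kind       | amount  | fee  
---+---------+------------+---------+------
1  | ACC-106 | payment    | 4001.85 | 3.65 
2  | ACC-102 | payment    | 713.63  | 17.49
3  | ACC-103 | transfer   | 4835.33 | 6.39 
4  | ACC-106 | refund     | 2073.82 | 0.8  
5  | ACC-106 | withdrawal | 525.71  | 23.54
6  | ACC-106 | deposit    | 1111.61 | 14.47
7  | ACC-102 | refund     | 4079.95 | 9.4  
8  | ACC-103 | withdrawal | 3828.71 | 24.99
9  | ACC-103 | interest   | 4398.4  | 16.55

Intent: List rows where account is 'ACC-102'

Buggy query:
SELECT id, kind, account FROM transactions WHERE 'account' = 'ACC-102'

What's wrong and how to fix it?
Bug: Single quotes denote string literals in SQL; the column name is being compared as a constant string

Fix: Reference the column as account without single quotes

Corrected query:
SELECT id, kind, account FROM transactions WHERE account = 'ACC-102'

Result:
id | kind    | account
---+---------+--------
2  | payment | ACC-102
7  | refund  | ACC-102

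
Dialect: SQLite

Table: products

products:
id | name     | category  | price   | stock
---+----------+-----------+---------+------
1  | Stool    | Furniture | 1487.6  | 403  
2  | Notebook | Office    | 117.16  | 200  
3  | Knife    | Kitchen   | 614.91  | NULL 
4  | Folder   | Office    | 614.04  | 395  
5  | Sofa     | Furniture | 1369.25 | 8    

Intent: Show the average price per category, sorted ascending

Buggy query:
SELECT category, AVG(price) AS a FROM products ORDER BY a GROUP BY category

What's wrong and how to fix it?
Bug: GROUP BY must precede ORDER BY

Fix: Move ORDER BY to the end, after GROUP BY

Corrected query:
SELECT category, AVG(price) AS a FROM products GROUP BY category ORDER BY a

Result:
category  | a       
----------+---------
Office    | 365.6   
Kitchen   | 614.91  
Furniture | 1428.425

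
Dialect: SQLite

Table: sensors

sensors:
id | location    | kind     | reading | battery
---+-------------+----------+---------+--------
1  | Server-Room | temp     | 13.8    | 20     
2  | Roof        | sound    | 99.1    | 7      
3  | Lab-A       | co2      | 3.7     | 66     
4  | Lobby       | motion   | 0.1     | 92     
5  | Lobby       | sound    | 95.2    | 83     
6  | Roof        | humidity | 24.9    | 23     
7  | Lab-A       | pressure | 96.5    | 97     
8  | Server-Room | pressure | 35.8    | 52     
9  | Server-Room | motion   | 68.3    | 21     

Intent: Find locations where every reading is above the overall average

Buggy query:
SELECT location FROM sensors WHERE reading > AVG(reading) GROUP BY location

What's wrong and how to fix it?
Bug: AVG() is an aggregate; it can't sit directly in WHERE

Fix: Compute the overall average in a scalar subquery and compare each group's MIN against it in HAVING

Corrected query:
SELECT location FROM sensors GROUP BY location HAVING MIN(reading) > (SELECT AVG(reading) FROM sensors)

Result:
(no rows)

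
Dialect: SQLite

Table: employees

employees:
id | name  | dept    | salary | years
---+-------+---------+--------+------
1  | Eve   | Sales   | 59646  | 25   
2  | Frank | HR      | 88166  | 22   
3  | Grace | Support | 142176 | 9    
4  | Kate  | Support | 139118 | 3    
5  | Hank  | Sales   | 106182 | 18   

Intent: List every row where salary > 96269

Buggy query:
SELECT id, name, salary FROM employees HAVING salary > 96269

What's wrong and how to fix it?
Bug: This is a non-aggregate query (no GROUP BY, no aggregates), so in SQLite the HAVING clause is invalid here; a row-level condition belongs in WHERE

Fix: Use WHERE for row-level filtering

Corrected query:
SELECT id, name, salary FROM employees WHERE salary > 96269

Result:
id | name  | salary
---+-------+-------
3  | Grace | 142176
4  | Kate  | 139118
5  | Hank  | 106182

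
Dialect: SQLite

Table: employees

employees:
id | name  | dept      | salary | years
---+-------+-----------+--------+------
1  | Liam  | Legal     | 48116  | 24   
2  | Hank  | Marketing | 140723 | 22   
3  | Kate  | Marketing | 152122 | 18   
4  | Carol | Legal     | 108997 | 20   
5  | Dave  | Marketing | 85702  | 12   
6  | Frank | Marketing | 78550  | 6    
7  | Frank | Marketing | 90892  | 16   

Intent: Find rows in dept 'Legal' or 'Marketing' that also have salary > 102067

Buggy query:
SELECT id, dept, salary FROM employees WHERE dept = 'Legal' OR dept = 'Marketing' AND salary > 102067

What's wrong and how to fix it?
Bug: Without parentheses, AND is evaluated before OR, so the salary filter only applies to the 'Marketing' branch

Fix: Group the OR with parentheses (or use IN), then AND the threshold

Corrected query:
SELECT id, dept, salary FROM employees WHERE (dept = 'Legal' OR dept = 'Marketing') AND salary > 102067

Result:
id | dept      | salary
---+-----------+-------
2  | Marketing | 140723
3  | Marketing | 152122
4  | Legal     | 108997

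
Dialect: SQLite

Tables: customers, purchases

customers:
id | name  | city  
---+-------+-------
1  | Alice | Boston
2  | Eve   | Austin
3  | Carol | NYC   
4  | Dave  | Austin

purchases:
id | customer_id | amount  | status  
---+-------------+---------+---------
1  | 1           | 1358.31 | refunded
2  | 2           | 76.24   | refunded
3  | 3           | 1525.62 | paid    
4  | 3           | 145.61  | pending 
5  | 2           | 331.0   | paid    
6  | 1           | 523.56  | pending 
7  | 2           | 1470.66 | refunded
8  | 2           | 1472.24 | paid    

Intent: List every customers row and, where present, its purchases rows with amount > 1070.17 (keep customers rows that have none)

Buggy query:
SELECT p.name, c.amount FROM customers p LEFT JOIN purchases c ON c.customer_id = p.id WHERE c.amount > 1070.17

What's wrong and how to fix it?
Bug: A WHERE condition on the right-hand table after LEFT JOIN drops unmatched parents

Fix: Put 'c.amount > 1070.17' in the JOIN's ON clause instead of WHERE

Corrected query:
SELECT p.name, c.amount FROM customers p LEFT JOIN purchases c ON c.customer_id = p.id AND c.amount > 1070.17

Result:
name  | amount 
------+--------
Alice | 1358.31
Eve   | 1470.66
Eve   | 1472.24
Carol | 1525.62
Dave  | NULL   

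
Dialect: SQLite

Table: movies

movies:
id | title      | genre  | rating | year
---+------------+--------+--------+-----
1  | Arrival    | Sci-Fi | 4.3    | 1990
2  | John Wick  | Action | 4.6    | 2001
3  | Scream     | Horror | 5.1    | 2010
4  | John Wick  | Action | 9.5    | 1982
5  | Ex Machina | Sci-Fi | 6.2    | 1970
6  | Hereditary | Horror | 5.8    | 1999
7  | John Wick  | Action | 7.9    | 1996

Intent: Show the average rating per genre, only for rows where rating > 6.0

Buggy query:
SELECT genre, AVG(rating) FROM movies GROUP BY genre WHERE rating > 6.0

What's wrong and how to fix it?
Bug: Row-level WHERE must come before GROUP BY in the clause order

Fix: Move the WHERE clause before GROUP BY

Corrected query:
SELECT genre, AVG(rating) FROM movies WHERE rating > 6.0 GROUP BY genre

Result:
genre  | AVG(rating)
-------+------------
Action | 8.7        
Sci-Fi | 6.2        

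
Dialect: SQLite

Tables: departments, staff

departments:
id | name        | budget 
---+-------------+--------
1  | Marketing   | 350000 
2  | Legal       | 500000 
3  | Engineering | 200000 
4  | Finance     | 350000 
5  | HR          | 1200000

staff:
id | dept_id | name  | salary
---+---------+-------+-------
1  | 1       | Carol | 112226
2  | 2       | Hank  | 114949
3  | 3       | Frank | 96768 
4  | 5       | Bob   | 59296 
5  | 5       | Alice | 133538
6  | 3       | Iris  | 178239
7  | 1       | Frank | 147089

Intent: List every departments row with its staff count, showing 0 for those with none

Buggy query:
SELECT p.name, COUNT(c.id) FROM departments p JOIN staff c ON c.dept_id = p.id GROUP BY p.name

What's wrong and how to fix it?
Bug: An inner join excludes parents with zero children

Fix: Switch to LEFT JOIN to retain unmatched parent rows

Corrected query:
SELECT p.name, COUNT(c.id) FROM departments p LEFT JOIN staff c ON c.dept_id = p.id GROUP BY p.name

Result:
name        | COUNT(c.id)
------------+------------
Engineering | 2          
Finance     | 0          
HR          | 2          
Legal       | 1          
Marketing   | 2          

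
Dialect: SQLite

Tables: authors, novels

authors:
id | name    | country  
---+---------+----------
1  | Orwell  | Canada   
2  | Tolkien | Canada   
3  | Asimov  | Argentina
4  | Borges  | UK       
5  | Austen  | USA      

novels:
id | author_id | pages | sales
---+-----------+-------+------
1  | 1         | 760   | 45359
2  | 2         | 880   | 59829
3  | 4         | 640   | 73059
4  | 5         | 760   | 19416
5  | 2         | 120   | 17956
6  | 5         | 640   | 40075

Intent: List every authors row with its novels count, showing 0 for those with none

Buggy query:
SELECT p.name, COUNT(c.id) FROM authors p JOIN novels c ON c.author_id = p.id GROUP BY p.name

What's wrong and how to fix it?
Bug: INNER JOIN drops authors rows that have no matching novels rows

Fix: Switch to LEFT JOIN to retain unmatched parent rows

Corrected query:
SELECT p.name, COUNT(c.id) FROM authors p LEFT JOIN novels c ON c.author_id = p.id GROUP BY p.name

Result:
name    | COUNT(c.id)
--------+------------
Asimov  | 0          
Austen  | 2          
Borges  | 1          
Orwell  | 1          
Tolkien | 2          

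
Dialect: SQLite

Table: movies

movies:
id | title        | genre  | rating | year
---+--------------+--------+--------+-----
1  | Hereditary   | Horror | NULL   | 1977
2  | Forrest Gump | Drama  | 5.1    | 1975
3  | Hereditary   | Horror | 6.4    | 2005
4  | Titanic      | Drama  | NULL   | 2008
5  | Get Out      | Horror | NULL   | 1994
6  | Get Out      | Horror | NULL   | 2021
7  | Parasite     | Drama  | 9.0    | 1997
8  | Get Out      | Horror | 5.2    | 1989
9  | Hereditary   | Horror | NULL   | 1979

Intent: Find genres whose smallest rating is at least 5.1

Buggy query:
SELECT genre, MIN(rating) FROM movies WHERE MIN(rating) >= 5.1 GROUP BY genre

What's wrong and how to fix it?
Bug: Aggregates like MIN are computed per group after WHERE runs

Fix: Use HAVING for the per-group MIN condition

Corrected query:
SELECT genre, MIN(rating) FROM movies GROUP BY genre HAVING MIN(rating) >= 5.1

Result:
genre  | MIN(rating)
-------+------------
Drama  | 5.1        
Horror | 5.2        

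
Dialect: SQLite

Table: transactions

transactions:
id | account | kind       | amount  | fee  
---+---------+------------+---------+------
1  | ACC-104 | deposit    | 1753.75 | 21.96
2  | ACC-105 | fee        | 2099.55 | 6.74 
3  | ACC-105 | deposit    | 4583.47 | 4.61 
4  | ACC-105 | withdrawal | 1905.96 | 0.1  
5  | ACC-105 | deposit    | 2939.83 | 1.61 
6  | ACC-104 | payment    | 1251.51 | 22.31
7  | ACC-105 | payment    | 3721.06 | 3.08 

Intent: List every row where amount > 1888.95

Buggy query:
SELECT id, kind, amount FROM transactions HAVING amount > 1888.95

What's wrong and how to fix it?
Bug: HAVING filters the output of aggregation, but this query has no GROUP BY and no aggregate functions, so SQLite rejects it (HAVING clause on a non-aggregate query); the condition here is per row

Fix: Replace HAVING with WHERE since the condition applies to individual rows

Corrected query:
SELECT id, kind, amount FROM transactions WHERE amount > 1888.95

Result:
id | kind       | amount 
---+------------+--------
2  | fee        | 2099.55
3  | deposit    | 4583.47
4  | withdrawal | 1905.96
5  | deposit    | 2939.83
7  | payment    | 3721.06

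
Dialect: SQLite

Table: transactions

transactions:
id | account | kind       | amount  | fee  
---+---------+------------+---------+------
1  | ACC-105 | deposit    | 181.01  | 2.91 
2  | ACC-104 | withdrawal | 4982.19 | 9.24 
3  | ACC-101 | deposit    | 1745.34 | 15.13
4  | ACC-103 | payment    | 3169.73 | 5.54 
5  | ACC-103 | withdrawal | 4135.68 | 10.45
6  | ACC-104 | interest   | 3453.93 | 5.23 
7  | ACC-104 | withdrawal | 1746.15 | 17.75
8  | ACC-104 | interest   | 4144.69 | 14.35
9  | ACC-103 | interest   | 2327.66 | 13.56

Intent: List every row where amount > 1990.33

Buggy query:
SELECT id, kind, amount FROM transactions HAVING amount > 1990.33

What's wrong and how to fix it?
Bug: This is a non-aggregate query (no GROUP BY, no aggregates), so in SQLite the HAVING clause is invalid here; a row-level condition belongs in WHERE

Fix: Replace HAVING with WHERE since the condition applies to individual rows

Corrected query:
SELECT id, kind, amount FROM transactions WHERE amount > 1990.33

Result:
id | kind       | amount 
---+------------+--------
2  | withdrawal | 4982.19
4  | payment    | 3169.73
5  | withdrawal | 4135.68
6  | interest   | 3453.93
8  | interest   | 4144.69
9  | interest   | 2327.66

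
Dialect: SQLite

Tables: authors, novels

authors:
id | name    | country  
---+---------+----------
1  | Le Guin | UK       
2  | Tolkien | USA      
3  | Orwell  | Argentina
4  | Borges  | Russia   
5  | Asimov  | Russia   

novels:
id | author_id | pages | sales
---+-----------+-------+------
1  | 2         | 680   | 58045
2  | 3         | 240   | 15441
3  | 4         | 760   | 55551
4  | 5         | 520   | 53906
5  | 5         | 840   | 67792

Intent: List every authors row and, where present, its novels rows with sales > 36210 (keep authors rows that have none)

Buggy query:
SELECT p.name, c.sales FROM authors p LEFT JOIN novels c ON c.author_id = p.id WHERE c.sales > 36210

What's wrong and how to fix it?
Bug: A WHERE condition on the right-hand table after LEFT JOIN drops unmatched parents

Fix: Put 'c.sales > 36210' in the JOIN's ON clause instead of WHERE

Corrected query:
SELECT p.name, c.sales FROM authors p LEFT JOIN novels c ON c.author_id = p.id AND c.sales > 36210

Result:
name    | sales
--------+------
Le Guin | NULL 
Tolkien | 58045
Orwell  | NULL 
Borges  | 55551
Asimov  | 53906
Asimov  | 67792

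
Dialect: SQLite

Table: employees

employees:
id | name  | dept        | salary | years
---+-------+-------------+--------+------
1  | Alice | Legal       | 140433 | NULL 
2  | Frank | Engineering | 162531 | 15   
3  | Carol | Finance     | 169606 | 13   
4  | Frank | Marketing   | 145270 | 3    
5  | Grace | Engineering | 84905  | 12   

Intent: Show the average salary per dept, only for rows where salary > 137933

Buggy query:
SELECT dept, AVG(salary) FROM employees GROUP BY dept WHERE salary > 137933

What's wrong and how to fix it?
Bug: Row-level WHERE must come before GROUP BY in the clause order

Fix: Move the WHERE clause before GROUP BY

Corrected query:
SELECT dept, AVG(salary) FROM employees WHERE salary > 137933 GROUP BY dept

Result:
dept        | AVG(salary)
------------+------------
Engineering | 162531     
Finance     | 169606     
Legal       | 140433     
Marketing   | 145270     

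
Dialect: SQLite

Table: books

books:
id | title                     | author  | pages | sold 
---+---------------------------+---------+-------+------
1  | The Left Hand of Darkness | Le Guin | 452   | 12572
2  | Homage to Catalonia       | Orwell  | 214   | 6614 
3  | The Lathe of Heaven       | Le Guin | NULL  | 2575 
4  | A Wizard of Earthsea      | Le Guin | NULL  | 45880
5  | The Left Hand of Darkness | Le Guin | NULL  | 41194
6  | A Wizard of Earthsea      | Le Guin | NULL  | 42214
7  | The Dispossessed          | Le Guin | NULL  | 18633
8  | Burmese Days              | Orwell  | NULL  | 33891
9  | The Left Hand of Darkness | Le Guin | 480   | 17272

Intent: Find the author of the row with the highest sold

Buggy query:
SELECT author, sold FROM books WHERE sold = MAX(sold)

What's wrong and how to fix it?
Bug: WHERE is evaluated per row; an aggregate over the whole table isn't defined there

Fix: Wrap MAX in a scalar subquery so WHERE compares against a single value

Corrected query:
SELECT author, sold FROM books WHERE sold = (SELECT MAX(sold) FROM books)

Result:
author  | sold 
--------+------
Le Guin | 45880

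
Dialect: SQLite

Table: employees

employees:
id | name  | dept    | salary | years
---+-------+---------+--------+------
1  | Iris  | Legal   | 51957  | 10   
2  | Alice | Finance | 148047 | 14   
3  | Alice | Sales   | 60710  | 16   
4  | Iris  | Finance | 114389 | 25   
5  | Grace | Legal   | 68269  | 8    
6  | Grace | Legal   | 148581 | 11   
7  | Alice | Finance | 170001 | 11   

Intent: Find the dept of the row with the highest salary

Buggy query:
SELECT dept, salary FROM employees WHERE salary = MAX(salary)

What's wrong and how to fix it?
Bug: MAX(salary) is an aggregate and cannot be used directly in WHERE

Fix: Use a subquery: WHERE salary = (SELECT MAX(salary) FROM employees)

Corrected query:
SELECT dept, salary FROM employees WHERE salary = (SELECT MAX(salary) FROM employees)

Result:
dept    | salary
--------+-------
Finance | 170001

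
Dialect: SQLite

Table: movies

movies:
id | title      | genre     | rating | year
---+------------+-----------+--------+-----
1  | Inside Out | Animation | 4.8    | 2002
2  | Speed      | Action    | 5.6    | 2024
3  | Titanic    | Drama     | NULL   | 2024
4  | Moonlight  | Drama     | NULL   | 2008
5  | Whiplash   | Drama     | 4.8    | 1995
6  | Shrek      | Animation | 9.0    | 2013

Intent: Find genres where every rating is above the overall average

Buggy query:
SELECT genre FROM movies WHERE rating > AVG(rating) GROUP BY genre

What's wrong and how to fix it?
Bug: AVG() is an aggregate; it can't sit directly in WHERE

Fix: Use a subquery for AVG and a HAVING MIN(...) filter so the condition holds for every row in the group

Corrected query:
SELECT genre FROM movies GROUP BY genre HAVING MIN(rating) > (SELECT AVG(rating) FROM movies)

Result:
(no rows)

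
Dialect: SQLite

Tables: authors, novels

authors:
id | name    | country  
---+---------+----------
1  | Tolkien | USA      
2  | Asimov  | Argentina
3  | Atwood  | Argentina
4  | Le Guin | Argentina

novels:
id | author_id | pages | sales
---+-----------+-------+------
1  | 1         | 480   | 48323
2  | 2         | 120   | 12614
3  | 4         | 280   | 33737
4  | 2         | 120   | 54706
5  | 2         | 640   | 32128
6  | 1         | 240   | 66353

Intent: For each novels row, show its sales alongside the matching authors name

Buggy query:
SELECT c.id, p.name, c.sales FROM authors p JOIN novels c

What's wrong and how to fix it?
Bug: JOIN with no ON clause produces a cartesian product; every novels row pairs with every authors row

Fix: Specify the join condition linking the foreign key to the parent id

Corrected query:
SELECT c.id, p.name, c.sales FROM authors p JOIN novels c ON c.author_id = p.id

Result:
id | name    | sales
---+---------+------
1  | Tolkien | 48323
2  | Asimov  | 12614
3  | Le Guin | 33737
4  | Asimov  | 54706
5  | Asimov  | 32128
6  | Tolkien | 66353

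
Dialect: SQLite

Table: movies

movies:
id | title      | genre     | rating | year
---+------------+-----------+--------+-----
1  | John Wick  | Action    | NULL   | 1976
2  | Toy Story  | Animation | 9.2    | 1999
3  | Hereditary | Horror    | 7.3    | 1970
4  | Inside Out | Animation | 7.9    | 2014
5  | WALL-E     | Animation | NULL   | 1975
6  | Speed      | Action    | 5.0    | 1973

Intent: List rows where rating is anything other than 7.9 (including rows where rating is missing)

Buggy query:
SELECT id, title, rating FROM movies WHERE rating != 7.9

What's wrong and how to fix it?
Bug: 'rating != 7.9' is unknown when rating is NULL, so NULL rows are silently excluded

Fix: Handle NULL separately with IS NULL alongside the inequality

Corrected query:
SELECT id, title, rating FROM movies WHERE rating != 7.9 OR rating IS NULL

Result:
id | title      | rating
---+------------+-------
1  | John Wick  | NULL  
2  | Toy Story  | 9.2   
3  | Hereditary | 7.3   
5  | WALL-E     | NULL  
6  | Speed      | 5     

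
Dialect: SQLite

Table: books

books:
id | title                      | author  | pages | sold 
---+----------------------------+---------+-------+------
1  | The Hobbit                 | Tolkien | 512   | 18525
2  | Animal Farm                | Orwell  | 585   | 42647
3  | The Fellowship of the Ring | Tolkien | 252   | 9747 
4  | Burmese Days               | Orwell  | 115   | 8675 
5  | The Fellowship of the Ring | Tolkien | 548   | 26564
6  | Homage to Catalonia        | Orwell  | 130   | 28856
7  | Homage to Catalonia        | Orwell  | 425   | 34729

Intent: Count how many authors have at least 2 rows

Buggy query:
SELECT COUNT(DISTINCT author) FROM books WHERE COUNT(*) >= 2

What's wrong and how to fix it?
Bug: WHERE filters individual rows, not groups, so a group-level COUNT is invalid there

Fix: Use a subquery that GROUPs and filters with HAVING, then count its rows

Corrected query:
SELECT COUNT(*) FROM (SELECT author FROM books GROUP BY author HAVING COUNT(*) >= 2)

Result:
COUNT(*)
--------
2       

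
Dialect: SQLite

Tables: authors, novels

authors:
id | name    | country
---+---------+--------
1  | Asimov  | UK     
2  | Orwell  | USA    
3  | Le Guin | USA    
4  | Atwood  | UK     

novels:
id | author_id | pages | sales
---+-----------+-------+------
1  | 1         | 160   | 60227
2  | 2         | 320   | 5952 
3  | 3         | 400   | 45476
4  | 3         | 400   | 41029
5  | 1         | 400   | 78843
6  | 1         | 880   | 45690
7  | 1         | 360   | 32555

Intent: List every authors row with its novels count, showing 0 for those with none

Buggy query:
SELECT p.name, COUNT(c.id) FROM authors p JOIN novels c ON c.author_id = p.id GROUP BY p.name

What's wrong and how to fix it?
Bug: INNER JOIN drops authors rows that have no matching novels rows

Fix: Use LEFT JOIN so parents without children still appear (COUNT(c.id) gives 0)

Corrected query:
SELECT p.name, COUNT(c.id) FROM authors p LEFT JOIN novels c ON c.author_id = p.id GROUP BY p.name

Result:
name    | COUNT(c.id)
--------+------------
Asimov  | 4          
Atwood  | 0          
Le Guin | 2          
Orwell  | 1          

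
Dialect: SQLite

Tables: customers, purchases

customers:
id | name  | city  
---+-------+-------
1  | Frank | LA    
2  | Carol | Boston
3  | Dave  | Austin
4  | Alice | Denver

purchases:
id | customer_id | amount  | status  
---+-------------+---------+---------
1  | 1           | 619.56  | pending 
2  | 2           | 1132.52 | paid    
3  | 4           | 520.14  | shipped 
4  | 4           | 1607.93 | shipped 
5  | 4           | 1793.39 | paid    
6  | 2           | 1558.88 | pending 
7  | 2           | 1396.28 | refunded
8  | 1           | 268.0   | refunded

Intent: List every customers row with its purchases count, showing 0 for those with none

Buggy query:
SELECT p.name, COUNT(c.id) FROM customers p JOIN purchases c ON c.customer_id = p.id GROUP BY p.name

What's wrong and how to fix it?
Bug: An inner join excludes parents with zero children

Fix: Use LEFT JOIN so parents without children still appear (COUNT(c.id) gives 0)

Corrected query:
SELECT p.name, COUNT(c.id) FROM customers p LEFT JOIN purchases c ON c.customer_id = p.id GROUP BY p.name

Result:
name  | COUNT(c.id)
------+------------
Alice | 3          
Carol | 3          
Dave  | 0          
Frank | 2          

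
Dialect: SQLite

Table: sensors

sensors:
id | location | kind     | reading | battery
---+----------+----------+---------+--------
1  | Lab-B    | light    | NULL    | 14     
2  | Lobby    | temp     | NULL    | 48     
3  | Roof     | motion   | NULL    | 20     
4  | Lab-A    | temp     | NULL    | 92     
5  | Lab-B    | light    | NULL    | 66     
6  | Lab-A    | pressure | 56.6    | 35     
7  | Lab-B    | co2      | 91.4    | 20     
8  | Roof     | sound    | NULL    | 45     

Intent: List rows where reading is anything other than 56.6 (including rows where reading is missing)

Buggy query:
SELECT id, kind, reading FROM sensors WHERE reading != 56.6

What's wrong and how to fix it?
Bug: 'reading != 56.6' is unknown when reading is NULL, so NULL rows are silently excluded

Fix: Add an explicit OR reading IS NULL to include the missing-value rows

Corrected query:
SELECT id, kind, reading FROM sensors WHERE reading != 56.6 OR reading IS NULL

Result:
id | kind   | reading
---+--------+--------
1  | light  | NULL   
2  | temp   | NULL   
3  | motion | NULL   
4  | temp   | NULL   
5  | light  | NULL   
7  | co2    | 91.4   
8  | sound  | NULL   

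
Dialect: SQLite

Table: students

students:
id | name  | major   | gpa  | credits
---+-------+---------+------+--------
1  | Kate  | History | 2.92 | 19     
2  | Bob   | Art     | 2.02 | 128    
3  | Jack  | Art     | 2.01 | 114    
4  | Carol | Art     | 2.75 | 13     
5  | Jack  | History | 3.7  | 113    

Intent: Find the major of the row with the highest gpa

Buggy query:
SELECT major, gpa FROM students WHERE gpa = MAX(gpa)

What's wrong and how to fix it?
Bug: WHERE is evaluated per row; an aggregate over the whole table isn't defined there

Fix: Use a subquery: WHERE gpa = (SELECT MAX(gpa) FROM students)

Corrected query:
SELECT major, gpa FROM students WHERE gpa = (SELECT MAX(gpa) FROM students)

Result:
major   | gpa
--------+----
History | 3.7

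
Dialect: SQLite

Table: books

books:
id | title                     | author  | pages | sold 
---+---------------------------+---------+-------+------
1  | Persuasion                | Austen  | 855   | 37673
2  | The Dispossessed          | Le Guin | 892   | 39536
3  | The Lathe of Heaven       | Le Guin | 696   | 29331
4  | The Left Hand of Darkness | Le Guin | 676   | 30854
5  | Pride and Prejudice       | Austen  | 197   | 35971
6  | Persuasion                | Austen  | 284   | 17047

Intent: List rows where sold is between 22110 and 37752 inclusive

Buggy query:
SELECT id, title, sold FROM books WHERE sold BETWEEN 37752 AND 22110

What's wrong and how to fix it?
Bug: The bounds are reversed; BETWEEN a AND b requires a <= b to match anything

Fix: Write BETWEEN 22110 AND 37752

Corrected query:
SELECT id, title, sold FROM books WHERE sold BETWEEN 22110 AND 37752

Result:
id | title                     | sold 
---+---------------------------+------
1  | Persuasion                | 37673
3  | The Lathe of Heaven       | 29331
4  | The Left Hand of Darkness | 30854
5  | Pride and Prejudice       | 35971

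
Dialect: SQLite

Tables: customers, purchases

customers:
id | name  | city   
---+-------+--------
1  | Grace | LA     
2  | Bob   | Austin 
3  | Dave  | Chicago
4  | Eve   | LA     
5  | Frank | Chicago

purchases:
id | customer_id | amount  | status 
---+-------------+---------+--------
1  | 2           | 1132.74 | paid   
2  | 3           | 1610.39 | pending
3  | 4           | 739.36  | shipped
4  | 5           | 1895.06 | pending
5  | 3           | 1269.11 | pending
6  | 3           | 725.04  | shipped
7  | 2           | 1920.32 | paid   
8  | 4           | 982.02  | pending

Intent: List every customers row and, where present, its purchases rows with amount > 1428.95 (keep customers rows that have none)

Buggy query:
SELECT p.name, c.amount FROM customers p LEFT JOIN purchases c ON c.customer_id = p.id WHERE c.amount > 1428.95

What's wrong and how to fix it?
Bug: A WHERE condition on the right-hand table after LEFT JOIN drops unmatched parents

Fix: Move the right-table condition into the ON clause so unmatched parents are kept

Corrected query:
SELECT p.name, c.amount FROM customers p LEFT JOIN purchases c ON c.customer_id = p.id AND c.amount > 1428.95

Result:
name  | amount 
------+--------
Grace | NULL   
Bob   | 1920.32
Dave  | 1610.39
Eve   | NULL   
Frank | 1895.06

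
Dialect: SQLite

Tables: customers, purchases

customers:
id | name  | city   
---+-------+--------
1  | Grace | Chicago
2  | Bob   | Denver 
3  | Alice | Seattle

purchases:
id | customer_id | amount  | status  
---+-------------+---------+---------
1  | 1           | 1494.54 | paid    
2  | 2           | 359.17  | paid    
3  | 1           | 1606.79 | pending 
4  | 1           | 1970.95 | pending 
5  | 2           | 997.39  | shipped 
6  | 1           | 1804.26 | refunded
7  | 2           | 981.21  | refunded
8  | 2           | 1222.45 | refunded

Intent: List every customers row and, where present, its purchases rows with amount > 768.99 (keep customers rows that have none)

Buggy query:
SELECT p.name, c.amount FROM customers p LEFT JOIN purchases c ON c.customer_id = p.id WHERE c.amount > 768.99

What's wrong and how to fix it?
Bug: Filtering c.amount in WHERE discards the NULL rows produced by LEFT JOIN, turning it into an inner join

Fix: Move the right-table condition into the ON clause so unmatched parents are kept

Corrected query:
SELECT p.name, c.amount FROM customers p LEFT JOIN purchases c ON c.customer_id = p.id AND c.amount > 768.99

Result:
name  | amount 
------+--------
Grace | 1494.54
Grace | 1606.79
Grace | 1804.26
Grace | 1970.95
Bob   | 981.21 
Bob   | 997.39 
Bob   | 1222.45
Alice | NULL   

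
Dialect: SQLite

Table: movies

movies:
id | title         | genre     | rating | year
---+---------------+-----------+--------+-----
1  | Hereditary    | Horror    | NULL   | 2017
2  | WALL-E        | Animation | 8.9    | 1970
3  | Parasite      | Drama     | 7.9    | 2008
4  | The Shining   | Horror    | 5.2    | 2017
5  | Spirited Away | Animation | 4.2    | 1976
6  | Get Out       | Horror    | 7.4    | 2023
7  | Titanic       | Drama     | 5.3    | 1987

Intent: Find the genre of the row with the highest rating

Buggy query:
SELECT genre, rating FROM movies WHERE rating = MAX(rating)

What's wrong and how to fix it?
Bug: WHERE is evaluated per row; an aggregate over the whole table isn't defined there

Fix: Wrap MAX in a scalar subquery so WHERE compares against a single value

Corrected query:
SELECT genre, rating FROM movies WHERE rating = (SELECT MAX(rating) FROM movies)

Result:
genre     | rating
----------+-------
Animation | 8.9   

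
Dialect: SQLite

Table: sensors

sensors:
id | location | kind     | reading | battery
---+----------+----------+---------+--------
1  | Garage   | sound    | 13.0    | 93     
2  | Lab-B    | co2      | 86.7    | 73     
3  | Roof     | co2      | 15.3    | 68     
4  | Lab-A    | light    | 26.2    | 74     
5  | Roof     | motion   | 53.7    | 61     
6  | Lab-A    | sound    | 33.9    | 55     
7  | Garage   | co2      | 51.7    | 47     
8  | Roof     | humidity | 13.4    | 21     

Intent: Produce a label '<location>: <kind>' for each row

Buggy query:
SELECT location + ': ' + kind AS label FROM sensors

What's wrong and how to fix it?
Bug: '+' is numeric addition; on text columns SQLite converts them to 0 instead of concatenating

Fix: Replace + with || to concatenate text

Corrected query:
SELECT location || ': ' || kind AS label FROM sensors

Result:
label         
--------------
Garage: sound 
Lab-B: co2    
Roof: co2     
Lab-A: light  
Roof: motion  
Lab-A: sound  
Garage: co2   
Roof: humidity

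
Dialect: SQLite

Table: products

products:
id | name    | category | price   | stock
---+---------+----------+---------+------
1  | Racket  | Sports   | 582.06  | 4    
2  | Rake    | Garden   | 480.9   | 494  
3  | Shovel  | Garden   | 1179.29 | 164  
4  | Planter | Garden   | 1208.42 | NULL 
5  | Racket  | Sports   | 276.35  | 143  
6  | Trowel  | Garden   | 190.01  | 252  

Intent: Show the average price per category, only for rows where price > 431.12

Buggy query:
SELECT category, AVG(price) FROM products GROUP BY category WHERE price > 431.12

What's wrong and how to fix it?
Bug: WHERE cannot follow GROUP BY

Fix: Place WHERE between FROM and GROUP BY

Corrected query:
SELECT category, AVG(price) FROM products WHERE price > 431.12 GROUP BY category

Result:
category | AVG(price)
---------+-----------
Garden   | 956.203333
Sports   | 582.06    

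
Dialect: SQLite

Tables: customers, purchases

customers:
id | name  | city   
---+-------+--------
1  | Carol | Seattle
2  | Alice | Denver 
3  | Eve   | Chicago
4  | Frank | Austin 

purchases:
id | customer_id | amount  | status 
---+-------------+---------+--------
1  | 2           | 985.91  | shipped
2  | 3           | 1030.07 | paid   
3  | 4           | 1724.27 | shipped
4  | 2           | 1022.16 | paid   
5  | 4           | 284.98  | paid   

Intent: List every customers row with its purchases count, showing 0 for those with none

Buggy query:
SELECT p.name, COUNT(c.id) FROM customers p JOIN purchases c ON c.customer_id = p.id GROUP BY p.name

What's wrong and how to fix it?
Bug: An inner join excludes parents with zero children

Fix: Switch to LEFT JOIN to retain unmatched parent rows

Corrected query:
SELECT p.name, COUNT(c.id) FROM customers p LEFT JOIN purchases c ON c.customer_id = p.id GROUP BY p.name

Result:
name  | COUNT(c.id)
------+------------
Alice | 2          
Carol | 0          
Eve   | 1          
Frank | 2          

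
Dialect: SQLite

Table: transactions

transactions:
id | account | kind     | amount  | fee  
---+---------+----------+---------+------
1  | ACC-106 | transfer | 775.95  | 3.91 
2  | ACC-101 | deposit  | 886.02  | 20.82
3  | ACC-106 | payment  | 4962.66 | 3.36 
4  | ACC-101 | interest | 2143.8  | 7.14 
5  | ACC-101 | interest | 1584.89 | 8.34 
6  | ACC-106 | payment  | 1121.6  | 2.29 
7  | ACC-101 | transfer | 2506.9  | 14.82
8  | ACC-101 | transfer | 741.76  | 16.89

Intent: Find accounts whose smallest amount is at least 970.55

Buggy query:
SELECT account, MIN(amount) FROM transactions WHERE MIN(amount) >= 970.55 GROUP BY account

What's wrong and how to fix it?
Bug: MIN() in WHERE is a misuse of aggregate

Fix: Replace WHERE with HAVING after the GROUP BY

Corrected query:
SELECT account, MIN(amount) FROM transactions GROUP BY account HAVING MIN(amount) >= 970.55

Result:
(no rows)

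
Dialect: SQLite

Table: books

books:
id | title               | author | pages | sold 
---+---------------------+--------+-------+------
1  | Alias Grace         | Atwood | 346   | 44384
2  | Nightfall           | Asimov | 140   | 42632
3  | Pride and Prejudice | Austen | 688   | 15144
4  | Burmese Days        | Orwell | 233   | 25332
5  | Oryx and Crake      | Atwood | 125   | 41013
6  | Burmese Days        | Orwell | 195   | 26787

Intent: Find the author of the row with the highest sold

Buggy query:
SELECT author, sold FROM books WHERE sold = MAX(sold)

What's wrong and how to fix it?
Bug: MAX(sold) is an aggregate and cannot be used directly in WHERE

Fix: Wrap MAX in a scalar subquery so WHERE compares against a single value

Corrected query:
SELECT author, sold FROM books WHERE sold = (SELECT MAX(sold) FROM books)

Result:
author | sold 
-------+------
Atwood | 44384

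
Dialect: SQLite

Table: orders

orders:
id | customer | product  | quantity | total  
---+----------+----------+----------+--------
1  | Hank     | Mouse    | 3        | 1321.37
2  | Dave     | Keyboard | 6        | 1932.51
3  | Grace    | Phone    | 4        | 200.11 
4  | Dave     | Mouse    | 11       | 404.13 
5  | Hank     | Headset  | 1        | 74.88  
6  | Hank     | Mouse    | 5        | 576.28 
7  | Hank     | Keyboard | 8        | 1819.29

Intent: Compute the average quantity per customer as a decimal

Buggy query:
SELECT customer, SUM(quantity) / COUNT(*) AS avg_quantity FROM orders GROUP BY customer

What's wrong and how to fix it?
Bug: Both operands are integers, so '/' performs integer division and truncates

Fix: Cast one side to REAL so the division keeps the fractional part

Corrected query:
SELECT customer, SUM(quantity) * 1.0 / COUNT(*) AS avg_quantity FROM orders GROUP BY customer

Result:
customer | avg_quantity
---------+-------------
Dave     | 8.5         
Grace    | 4           
Hank     | 4.25        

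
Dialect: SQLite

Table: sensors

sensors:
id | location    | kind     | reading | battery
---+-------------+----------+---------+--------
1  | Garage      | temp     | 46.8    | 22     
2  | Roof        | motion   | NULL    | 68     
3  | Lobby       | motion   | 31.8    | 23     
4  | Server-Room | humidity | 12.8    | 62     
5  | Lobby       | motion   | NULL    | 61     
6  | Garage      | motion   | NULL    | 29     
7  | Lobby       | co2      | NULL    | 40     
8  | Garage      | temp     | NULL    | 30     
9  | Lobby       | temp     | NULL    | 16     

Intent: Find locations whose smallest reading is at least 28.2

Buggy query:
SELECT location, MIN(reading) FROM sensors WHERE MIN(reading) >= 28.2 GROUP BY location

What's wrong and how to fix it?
Bug: Aggregates like MIN are computed per group after WHERE runs

Fix: Use HAVING for the per-group MIN condition

Corrected query:
SELECT location, MIN(reading) FROM sensors GROUP BY location HAVING MIN(reading) >= 28.2

Result:
location | MIN(reading)
---------+-------------
Garage   | 46.8        
Lobby    | 31.8        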